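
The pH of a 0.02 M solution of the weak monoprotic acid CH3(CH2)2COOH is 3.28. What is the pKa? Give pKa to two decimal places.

pKa = 4.85

[H+] = 10^(-3.28) = 5.25 × 10^-4 M
At equilibrium [HA] = 0.02 − 5.25 × 10^-4 = 1.95 × 10^-2 M
Ka = [H+][A-]/[HA] = (5.25 × 10^-4)² / 1.95 × 10^-2 = 1.41 × 10^-5
pKa = -log(1.41 × 10^-5) = 4.85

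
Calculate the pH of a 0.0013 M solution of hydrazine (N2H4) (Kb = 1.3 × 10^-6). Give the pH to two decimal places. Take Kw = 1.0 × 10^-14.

N2H4 + H2O ⇌ N2H5+ + OH-
From the ICE table, Kb = [OH-]²/(0.0013 − [OH-]) = 1.3 × 10^-6.
Neglecting [OH-] in the denominator: [OH-] = √(1.3 × 10^-6 × 0.0013) = 4.11 × 10^-5 M
Check: 3.2% ionized — well under 5%, approximation valid.
pOH = −log(4.11 × 10^-5) = 4.39; pH = 14.00 − 4.39 = 9.61

pH = 9.61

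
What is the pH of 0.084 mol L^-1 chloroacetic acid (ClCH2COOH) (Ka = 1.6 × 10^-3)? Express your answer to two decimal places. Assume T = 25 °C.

pH = 1.97

ClCH2COOH ⇌ ClCH2COO- + H+
Ka = [H+]²/(0.084 − [H+]) = 1.6 × 10^-3
Here C₀/Ka ≈ 52.5, so the small-[H+] approximation fails. Use the quadratic:
[H+] = [−0.0016 + √(0.0016² + 0.000538)]/2 = 1.08 × 10^-2 M
pH = −log(1.08 × 10^-2) = 1.97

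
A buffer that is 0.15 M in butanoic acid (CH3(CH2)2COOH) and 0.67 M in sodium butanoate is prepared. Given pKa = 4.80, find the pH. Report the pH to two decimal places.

pH = 5.45

pH = pKa + log([A⁻]/[HA]) = 4.80 + log(0.67/0.15)
pH = 4.80 + (+0.650) = 5.45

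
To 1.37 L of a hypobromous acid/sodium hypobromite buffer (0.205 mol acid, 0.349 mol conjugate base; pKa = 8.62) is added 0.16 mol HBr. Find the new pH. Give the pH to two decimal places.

pH = 8.33

After neutralization: n(HOBr) = 0.365 mol, n(OBr-) = 0.189 mol.
pH = pKa + log(n_OBr-/n_HOBr) = 8.62 + log(0.189/0.365) = 8.62 + (-0.286)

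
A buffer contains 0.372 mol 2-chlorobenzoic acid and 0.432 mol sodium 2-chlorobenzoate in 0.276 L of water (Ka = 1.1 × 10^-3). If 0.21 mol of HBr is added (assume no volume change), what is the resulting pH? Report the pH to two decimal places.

After neutralization: n(ClC6H4COOH) = 0.582 mol, n(ClC6H4COO-) = 0.222 mol.
pKa = −log(1.1 × 10^-3) = 2.959
pH = pKa + log(n_ClC6H4COO-/n_ClC6H4COOH) = 2.959 + log(0.222/0.582) = 2.959 + (-0.419)

pH = 2.54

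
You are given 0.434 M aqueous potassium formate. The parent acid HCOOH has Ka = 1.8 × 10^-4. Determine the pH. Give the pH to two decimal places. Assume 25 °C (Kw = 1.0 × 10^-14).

pH = 8.69

HCOO- is the conjugate base of the weak acid HCOOH.
Kb = Kw/Ka = 1.0×10^-14 / 1.8 × 10^-4 = 5.56 × 10^-11
Let x = [OH-] at equilibrium. Kb = x²/(0.434 − x).
Since Kb ≪ C₀, x ≈ √(Kb·C₀) = 4.91 × 10^-6 M.
Check: 0.0011% ionized — well under 5%, approximation valid.
pOH = −log(4.91 × 10^-6) = 5.31; pH = 14.00 − 5.31 = 8.69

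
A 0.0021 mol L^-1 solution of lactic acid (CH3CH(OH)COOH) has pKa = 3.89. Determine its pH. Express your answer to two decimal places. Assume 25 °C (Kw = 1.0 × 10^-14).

pH = 3.34

CH3CH(OH)COOH ⇌ CH3CH(OH)COO- + H+
Ka = 10^(−3.89) = 1.29 × 10^-4
Ka = [H+]²/(0.0021 − [H+]) = 1.29 × 10^-4
[H+] is not negligible relative to C₀; solve [H+]² + 0.000129·[H+] − 2.71e-07 = 0.
[H+] = (−Ka + √(Ka² + 4·Ka·C₀))/2 = 4.60 × 10^-4 M
pH = −log[H+] = −log(4.60 × 10^-4) = 3.34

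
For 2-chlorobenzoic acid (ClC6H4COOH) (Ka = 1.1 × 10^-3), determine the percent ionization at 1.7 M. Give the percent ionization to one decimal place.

ClC6H4COOH ⇌ ClC6H4COO- + H+; let x = [H+] at equilibrium.
x ≈ √(Ka·C₀) = √(1.1 × 10^-3 × 1.7) = 4.32 × 10^-2 M
% ionization = x/C₀ × 100% = 4.32 × 10^-2/1.7 × 100% = 2.5%

2.5%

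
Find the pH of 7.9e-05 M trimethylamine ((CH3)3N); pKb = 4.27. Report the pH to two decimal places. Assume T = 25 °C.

pH = 9.64

(CH3)3N + H2O ⇌ (CH3)3NH+ + OH-
Kb = 10^(−4.27) = 5.37 × 10^-5
Kb = x²/(7.9e-05 − x) = 5.37 × 10^-5
Here C₀/Kb ≈ 1.47, so the small-x approximation fails. Use the quadratic:
x = (−Kb + √(Kb² + 4·Kb·C₀))/2 = 4.36 × 10^-5 M
pOH = 4.36, so pH = 14.00 − pOH = 9.64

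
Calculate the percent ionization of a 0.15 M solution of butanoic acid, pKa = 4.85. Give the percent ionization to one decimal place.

CH3(CH2)2COOH ⇌ CH3(CH2)2COO- + H+; let x = [H+] at equilibrium.
Ka = 10^(−4.85) = 1.41 × 10^-5
x ≈ √(Ka·C₀) = √(1.41 × 10^-5 × 0.15) = 1.45 × 10^-3 M
Fraction ionized = 1.45 × 10^-3 / 0.15 = 0.0097 → 1.0%

1.0%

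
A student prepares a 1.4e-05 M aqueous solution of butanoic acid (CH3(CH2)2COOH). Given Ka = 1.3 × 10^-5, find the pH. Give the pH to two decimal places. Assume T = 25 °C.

CH3(CH2)2COOH ⇌ CH3(CH2)2COO- + H+
Let x = [H+] at equilibrium. Ka = x²/(1.4e-05 − x).
x is not negligible relative to C₀; solve x² + 1.3e-05·x − 1.82e-10 = 0.
x = (−Ka + √(Ka² + 4·Ka·C₀))/2 = 8.47 × 10^-6 M
pH = −log[H+] = −log(8.47 × 10^-6) = 5.07

pH = 5.07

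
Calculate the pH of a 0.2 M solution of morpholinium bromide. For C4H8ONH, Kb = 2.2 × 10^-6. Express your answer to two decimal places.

C4H8ONH2+ is the conjugate acid of the weak base C4H8ONH.
Ka = Kw/Kb = 1.0×10^-14 / 2.2 × 10^-6 = 4.55 × 10^-9
Ka = x²/(0.2 − x) = 4.55 × 10^-9
Neglecting x in the denominator: x = √(4.55 × 10^-9 × 0.2) = 3.02 × 10^-5 M
Check: 0.015% ionized — well under 5%, approximation valid.
pH = −log[H+] = −log(3.02 × 10^-5) = 4.52

pH = 4.52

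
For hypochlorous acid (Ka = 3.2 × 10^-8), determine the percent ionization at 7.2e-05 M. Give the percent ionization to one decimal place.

2.1%

HOCl ⇌ OCl- + H+; let x = [H+] at equilibrium.
x ≈ √(Ka·C₀) = √(3.2 × 10^-8 × 7.2e-05) = 1.52 × 10^-6 M
% ionization = x/C₀ × 100% = 1.52 × 10^-6/7.2e-05 × 100% = 2.1%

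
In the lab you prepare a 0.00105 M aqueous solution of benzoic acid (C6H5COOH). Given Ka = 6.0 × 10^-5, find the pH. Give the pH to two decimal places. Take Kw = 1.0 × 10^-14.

C6H5COOH ⇌ C6H5COO- + H+
Ka = [H+]²/(0.00105 − [H+]) = 6.0 × 10^-5
[H+] is not negligible relative to C₀; solve [H+]² + 6e-05·[H+] − 6.3e-08 = 0.
[H+] = (−Ka + √(Ka² + 4·Ka·C₀))/2 = 2.23 × 10^-4 M
pH = −log(2.23 × 10^-4) = 3.65

pH = 3.65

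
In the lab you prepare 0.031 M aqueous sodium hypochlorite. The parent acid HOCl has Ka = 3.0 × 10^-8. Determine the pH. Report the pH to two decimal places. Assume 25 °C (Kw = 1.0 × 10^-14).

pH = 10.01

OCl- is the conjugate base of the weak acid HOCl.
Kb = Kw/Ka = 1.0×10^-14 / 3.0 × 10^-8 = 3.33 × 10^-7
From the ICE table, Kb = [OH-]²/(0.031 − [OH-]) = 3.33 × 10^-7.
Neglecting [OH-] in the denominator: [OH-] = √(3.33 × 10^-7 × 0.031) = 1.02 × 10^-4 M
pOH = 3.99, so pH = 14.00 − pOH = 10.01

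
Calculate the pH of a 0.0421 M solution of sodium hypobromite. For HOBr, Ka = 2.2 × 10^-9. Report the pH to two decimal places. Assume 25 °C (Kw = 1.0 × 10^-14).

pH = 10.64

OBr- is the conjugate base of the weak acid HOBr.
Kb = Kw/Ka = 1.0×10^-14 / 2.2 × 10^-9 = 4.55 × 10^-6
Kb = [OH-]²/(0.0421 − [OH-]) = 4.55 × 10^-6
Neglecting [OH-] in the denominator: [OH-] = √(4.55 × 10^-6 × 0.0421) = 4.38 × 10^-4 M
Check: 1% ionized — well under 5%, approximation valid.
pOH = 3.36, so pH = 14.00 − pOH = 10.64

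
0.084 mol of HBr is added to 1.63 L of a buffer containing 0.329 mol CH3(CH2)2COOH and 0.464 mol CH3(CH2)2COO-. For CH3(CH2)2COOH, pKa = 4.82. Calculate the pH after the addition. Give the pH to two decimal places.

After neutralization: n(CH3(CH2)2COOH) = 0.413 mol, n(CH3(CH2)2COO-) = 0.38 mol.
pH = pKa + log([A⁻]/[HA]) = 4.82 + log(0.38/0.413) = 4.82 -0.036

pH = 4.78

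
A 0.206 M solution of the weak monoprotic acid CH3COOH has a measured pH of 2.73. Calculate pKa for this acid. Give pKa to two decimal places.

[H+] = 10^(-2.73) = 1.86 × 10^-3 M
At equilibrium [HA] = 0.206 − 1.86 × 10^-3 = 2.04 × 10^-1 M
Ka = [H+][A-]/[HA] = (1.86 × 10^-3)² / 2.04 × 10^-1 = 1.70 × 10^-5
pKa = -log(1.70 × 10^-5) = 4.77

pKa = 4.77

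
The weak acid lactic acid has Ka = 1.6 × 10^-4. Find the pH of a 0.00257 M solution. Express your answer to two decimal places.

CH3CH(OH)COOH ⇌ CH3CH(OH)COO- + H+
Let x = [H+] at equilibrium. Ka = x²/(0.00257 − x).
The 5% rule fails; solving x² + Ka·x − Ka·C₀ = 0 exactly:
x = (−Ka + √(Ka² + 4·Ka·C₀))/2 = 5.66 × 10^-4 M
pH = −log(5.66 × 10^-4) = 3.25

pH = 3.25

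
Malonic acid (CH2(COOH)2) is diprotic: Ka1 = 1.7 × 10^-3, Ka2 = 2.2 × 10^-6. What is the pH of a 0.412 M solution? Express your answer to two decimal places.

Ka1 ≫ Ka2, so treat the first dissociation as the only significant source of H+.
Ka1 = x²/(0.412 − x) = 1.7 × 10^-3
Solving the quadratic: x = (−Ka1 + √(Ka1² + 4·Ka1·C₀))/2 = 2.56 × 10^-2 M
pH = −log(2.56 × 10^-2) = 1.59

pH = 1.59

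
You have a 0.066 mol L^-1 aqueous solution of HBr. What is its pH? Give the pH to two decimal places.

HBr is a strong acid and dissociates completely, so [H+] = 0.066 M.
pH = -log(0.066) = 1.18

pH = 1.18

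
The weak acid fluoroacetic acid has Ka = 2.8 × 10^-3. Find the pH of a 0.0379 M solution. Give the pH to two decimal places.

FCH2COOH ⇌ FCH2COO- + H+
Ka = x²/(0.0379 − x) = 2.8 × 10^-3
x is not negligible relative to C₀; solve x² + 0.0028·x − 0.000106 = 0.
x = (−Ka + √(Ka² + 4·Ka·C₀))/2 = 9.00 × 10^-3 M
pH = −log(9.00 × 10^-3) = 2.05

pH = 2.05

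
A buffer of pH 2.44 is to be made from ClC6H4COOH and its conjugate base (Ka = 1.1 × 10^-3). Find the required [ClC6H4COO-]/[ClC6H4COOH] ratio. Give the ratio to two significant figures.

pKa = -log(1.1 × 10^-3) = 2.959
pH = pKa + log(r) ⇒ log(r) = 2.44 − 2.959 = -0.519
r = [ClC6H4COO-]/[ClC6H4COOH] = 10^(-0.519) = 0.303

ratio = 0.30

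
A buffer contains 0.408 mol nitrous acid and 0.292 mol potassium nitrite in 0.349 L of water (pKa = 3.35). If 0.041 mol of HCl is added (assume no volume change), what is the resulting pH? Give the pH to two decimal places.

pH = 3.10

Added H+ converts NO2- to HNO2: HNO2 → 0.449 mol, NO2- → 0.251 mol.
pH = pKa + log([A⁻]/[HA]) = 3.35 + log(0.251/0.449) = 3.35 -0.253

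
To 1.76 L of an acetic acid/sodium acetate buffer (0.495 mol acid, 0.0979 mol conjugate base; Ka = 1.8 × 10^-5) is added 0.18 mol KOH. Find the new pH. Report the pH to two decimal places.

pH = 4.69

OH- converts CH3COOH to CH3COO-: CH3COOH → 0.315 mol, CH3COO- → 0.278 mol.
pKa = −log(1.8 × 10^-5) = 4.745
pH = pKa + log([A⁻]/[HA]) = 4.745 + log(0.278/0.315) = 4.745 -0.054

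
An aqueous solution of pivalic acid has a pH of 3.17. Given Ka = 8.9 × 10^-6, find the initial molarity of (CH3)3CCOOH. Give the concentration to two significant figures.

[H+] = 10^(-3.17) = 6.76 × 10^-4 M = x
Ka = x²/(C₀ − x) ⇒ C₀ = x + x²/Ka
C₀ = 6.76 × 10^-4 + (6.76 × 10^-4)²/(8.9 × 10^-6) = 5.20 × 10^-2 M

C₀ = 5.2 × 10^-2 M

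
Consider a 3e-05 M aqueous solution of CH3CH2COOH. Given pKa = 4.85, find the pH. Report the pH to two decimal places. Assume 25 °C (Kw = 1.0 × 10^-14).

CH3CH2COOH ⇌ CH3CH2COO- + H+
Ka = 10^(−4.85) = 1.41 × 10^-5
From the ICE table, Ka = x²/(3e-05 − x) = 1.41 × 10^-5.
x is not negligible relative to C₀; solve x² + 1.41e-05·x − 4.23e-10 = 0.
x = (−Ka + √(Ka² + 4·Ka·C₀))/2 = 1.47 × 10^-5 M
pH = −log(1.47 × 10^-5) = 4.83

pH = 4.83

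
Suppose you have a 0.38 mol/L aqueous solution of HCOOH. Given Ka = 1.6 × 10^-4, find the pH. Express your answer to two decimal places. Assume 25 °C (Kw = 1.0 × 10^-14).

pH = 2.11

HCOOH ⇌ HCOO- + H+
Let x = [H+] at equilibrium. Ka = x²/(0.38 − x).
Assume x ≪ 0.38: x ≈ √(1.6 × 10^-4 × 0.38) = 7.80 × 10^-3 M
pH = −log(7.80 × 10^-3) = 2.11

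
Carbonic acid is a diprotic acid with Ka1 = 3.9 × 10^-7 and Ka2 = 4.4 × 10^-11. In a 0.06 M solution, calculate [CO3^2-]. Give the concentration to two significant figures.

4.4 × 10^-11 M

First ionization gives [H+] ≈ [HCO3-] = 1.53 × 10^-4 M.
Second step: Ka2 = [H+][CO3^2-]/[HCO3-] ≈ [CO3^2-] (since [H+] ≈ [HCO3-]).
So [CO3^2-] ≈ Ka2.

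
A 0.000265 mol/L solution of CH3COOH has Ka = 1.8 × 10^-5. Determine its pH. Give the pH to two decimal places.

CH3COOH ⇌ CH3COO- + H+
Ka = x²/(0.000265 − x) = 1.8 × 10^-5
The 5% rule fails; solving x² + Ka·x − Ka·C₀ = 0 exactly:
x = [−1.8e-05 + √(1.8e-05² + 1.91e-08)]/2 = 6.06 × 10^-5 M
pH = −log[H+] = −log(6.06 × 10^-5) = 4.22

pH = 4.22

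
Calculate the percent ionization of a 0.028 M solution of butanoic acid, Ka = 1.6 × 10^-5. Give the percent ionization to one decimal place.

2.4%

CH3(CH2)2COOH ⇌ CH3(CH2)2COO- + H+; let x = [H+] at equilibrium.
x ≈ √(Ka·C₀) = √(1.6 × 10^-5 × 0.028) = 6.69 × 10^-4 M
% ionization = x/C₀ × 100% = 6.69 × 10^-4/0.028 × 100% = 2.4%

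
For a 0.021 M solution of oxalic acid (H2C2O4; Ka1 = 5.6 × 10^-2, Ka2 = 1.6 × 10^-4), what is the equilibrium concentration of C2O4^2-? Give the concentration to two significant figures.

First ionization gives [H+] ≈ [HC2O4-] = 1.63 × 10^-2 M.
Second step: Ka2 = [H+][C2O4^2-]/[HC2O4-] ≈ [C2O4^2-] (since [H+] ≈ [HC2O4-]).
So [C2O4^2-] ≈ Ka2.

1.6 × 10^-4 M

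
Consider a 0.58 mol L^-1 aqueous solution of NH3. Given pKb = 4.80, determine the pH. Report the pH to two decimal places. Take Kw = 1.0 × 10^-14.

pH = 11.48

NH3 + H2O ⇌ NH4+ + OH-
Kb = 10^(−4.80) = 1.58 × 10^-5
From the ICE table, Kb = x²/(0.58 − x) = 1.58 × 10^-5.
Since Kb ≪ C₀, x ≈ √(Kb·C₀) = 3.03 × 10^-3 M.
(x/C₀ = 0.52% < 5%, so the approximation holds.)
pOH = −log(3.03 × 10^-3) = 2.52; pH = 14.00 − 2.52 = 11.48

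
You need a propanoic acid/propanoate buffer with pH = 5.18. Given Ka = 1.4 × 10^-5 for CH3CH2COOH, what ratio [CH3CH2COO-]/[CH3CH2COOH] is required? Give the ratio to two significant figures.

pKa = -log(1.4 × 10^-5) = 4.854
pH = pKa + log(r) ⇒ log(r) = 5.18 − 4.854 = +0.326
r = [CH3CH2COO-]/[CH3CH2COOH] = 10^(+0.326) = 2.12

ratio = 2.1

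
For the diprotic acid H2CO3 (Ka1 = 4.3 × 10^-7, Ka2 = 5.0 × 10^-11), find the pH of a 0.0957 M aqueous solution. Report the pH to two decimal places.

pH = 3.69

Since Ka1 ≫ Ka2, the first ionization dominates [H+].
Ka1 = x²/(0.0957 − x) = 4.3 × 10^-7
x ≈ √(4.3 × 10^-7 × 0.0957) = 2.03 × 10^-4 M
pH = −log(2.03 × 10^-4) = 3.69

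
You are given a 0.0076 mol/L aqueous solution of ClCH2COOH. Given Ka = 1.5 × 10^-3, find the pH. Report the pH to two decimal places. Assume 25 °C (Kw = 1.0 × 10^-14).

pH = 2.57

ClCH2COOH ⇌ ClCH2COO- + H+
Ka = [H+]²/(0.0076 − [H+]) = 1.5 × 10^-3
The 5% rule fails; solving [H+]² + Ka·[H+] − Ka·C₀ = 0 exactly:
[H+] = [−0.0015 + √(0.0015² + 4.56e-05)]/2 = 2.71 × 10^-3 M
pH = −log(2.71 × 10^-3) = 2.57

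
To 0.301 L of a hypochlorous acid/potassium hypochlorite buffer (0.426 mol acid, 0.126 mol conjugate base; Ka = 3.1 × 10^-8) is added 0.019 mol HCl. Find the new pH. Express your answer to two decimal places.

pH = 6.89

Added H+ converts OCl- to HOCl: HOCl → 0.445 mol, OCl- → 0.107 mol.
pKa = −log(3.1 × 10^-8) = 7.509
Henderson–Hasselbalch with mole ratio 0.107/0.445: pH = 7.509 + (-0.619)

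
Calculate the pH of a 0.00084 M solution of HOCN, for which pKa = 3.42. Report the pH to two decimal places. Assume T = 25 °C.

HOCN ⇌ OCN- + H+
Ka = 10^(−3.42) = 3.80 × 10^-4
Ka = [H+]²/(0.00084 − [H+]) = 3.80 × 10^-4
[H+] is not negligible relative to C₀; solve [H+]² + 0.00038·[H+] − 3.19e-07 = 0.
[H+] = (−Ka + √(Ka² + 4·Ka·C₀))/2 = 4.06 × 10^-4 M
pH = −log[H+] = −log(4.06 × 10^-4) = 3.39

pH = 3.39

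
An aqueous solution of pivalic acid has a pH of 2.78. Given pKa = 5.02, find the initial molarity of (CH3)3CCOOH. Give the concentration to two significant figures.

C₀ = 2.9 × 10^-1 M

[H+] = 10^(-2.78) = 1.66 × 10^-3 M = x
Ka = 10^(−5.02) = 9.55 × 10^-6
Ka = x²/(C₀ − x) ⇒ C₀ = x + x²/Ka
C₀ = 1.66 × 10^-3 + (1.66 × 10^-3)²/(9.55 × 10^-6) = 2.90 × 10^-1 M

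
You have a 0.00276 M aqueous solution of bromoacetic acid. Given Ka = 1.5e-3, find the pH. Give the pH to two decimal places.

pH = 2.85

BrCH2COOH ⇌ BrCH2COO- + H+
From the ICE table, Ka = [H+]²/(0.00276 − [H+]) = 1.5 × 10^-3.
Here C₀/Ka ≈ 1.84, so the small-[H+] approximation fails. Use the quadratic:
[H+] = [−0.0015 + √(0.0015² + 1.66e-05)]/2 = 1.42 × 10^-3 M
pH = −log(1.42 × 10^-3) = 2.85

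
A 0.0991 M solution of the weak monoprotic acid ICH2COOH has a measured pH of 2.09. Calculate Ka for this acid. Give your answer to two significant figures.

[H+] = 10^(-2.09) = 8.13 × 10^-3 M
At equilibrium [HA] = 0.0991 − 8.13 × 10^-3 = 9.10 × 10^-2 M
Ka = [H+][A-]/[HA] = (8.13 × 10^-3)² / 9.10 × 10^-2 = 7.3 × 10^-4

Ka = 7.3 × 10^-4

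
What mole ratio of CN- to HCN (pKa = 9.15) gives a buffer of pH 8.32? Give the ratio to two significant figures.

pH = pKa + log(r) ⇒ log(r) = 8.32 − 9.15 = -0.83
r = [CN-]/[HCN] = 10^(-0.83) = 0.148

ratio = 0.15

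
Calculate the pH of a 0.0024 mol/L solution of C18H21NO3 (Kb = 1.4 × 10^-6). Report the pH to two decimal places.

pH = 9.76

C18H21NO3 + H2O ⇌ C18H22NO3+ + OH-
Let x = [OH-] at equilibrium. Kb = x²/(0.0024 − x).
Assume x ≪ 0.0024: x ≈ √(1.4 × 10^-6 × 0.0024) = 5.80 × 10^-5 M
pOH = 4.24, so pH = 14.00 − pOH = 9.76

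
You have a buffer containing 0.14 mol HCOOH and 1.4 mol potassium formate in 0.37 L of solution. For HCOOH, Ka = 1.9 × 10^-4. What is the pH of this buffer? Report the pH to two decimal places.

pKa = −log(1.9 × 10^-4) = 3.721
Henderson–Hasselbalch: pH = pKa + log([HCOO-]/[HCOOH]) = 3.721 + log(1.4/0.14)
pH = 3.721 + (+1.000) = 4.72

pH = 4.72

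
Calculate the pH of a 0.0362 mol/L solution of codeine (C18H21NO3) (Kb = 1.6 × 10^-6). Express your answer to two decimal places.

pH = 10.38

C18H21NO3 + H2O ⇌ C18H22NO3+ + OH-
Let x = [OH-] at equilibrium. Kb = x²/(0.0362 − x).
Assume x ≪ 0.0362: x ≈ √(1.6 × 10^-6 × 0.0362) = 2.41 × 10^-4 M
Check: 0.66% ionized — well under 5%, approximation valid.
pOH = −log(2.41 × 10^-4) = 3.62; pH = 14.00 − 3.62 = 10.38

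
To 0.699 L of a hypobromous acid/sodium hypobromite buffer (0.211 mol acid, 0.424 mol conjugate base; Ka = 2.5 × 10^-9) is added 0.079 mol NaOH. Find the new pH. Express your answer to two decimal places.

OH- converts HOBr to OBr-: HOBr → 0.132 mol, OBr- → 0.503 mol.
pKa = −log(2.5 × 10^-9) = 8.602
pH = pKa + log([A⁻]/[HA]) = 8.602 + log(0.503/0.132) = 8.602 +0.581

pH = 9.18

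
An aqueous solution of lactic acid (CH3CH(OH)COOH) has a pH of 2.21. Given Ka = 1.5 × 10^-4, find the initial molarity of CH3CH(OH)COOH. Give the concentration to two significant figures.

C₀ = 2.6 × 10^-1 M

[H+] = 10^(-2.21) = 6.17 × 10^-3 M = x
Ka = x²/(C₀ − x) ⇒ C₀ = x + x²/Ka
C₀ = 6.17 × 10^-3 + (6.17 × 10^-3)²/(1.5 × 10^-4) = 2.60 × 10^-1 M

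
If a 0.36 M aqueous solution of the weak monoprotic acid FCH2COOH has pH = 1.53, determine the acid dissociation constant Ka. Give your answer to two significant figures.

[H+] = 10^(-1.53) = 2.95 × 10^-2 M
At equilibrium [HA] = 0.36 − 2.95 × 10^-2 = 3.31 × 10^-1 M
Ka = [H+][A-]/[HA] = (2.95 × 10^-2)² / 3.31 × 10^-1 = 2.6 × 10^-3

Ka = 2.6 × 10^-3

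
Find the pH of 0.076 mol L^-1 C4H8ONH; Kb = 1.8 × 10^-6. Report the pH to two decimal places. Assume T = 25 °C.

C4H8ONH + H2O ⇌ C4H8ONH2+ + OH-
From the ICE table, Kb = x²/(0.076 − x) = 1.8 × 10^-6.
Assume x ≪ 0.076: x ≈ √(1.8 × 10^-6 × 0.076) = 3.70 × 10^-4 M
Check: 0.49% ionized — well under 5%, approximation valid.
pOH = −log(3.70 × 10^-4) = 3.43; pH = 14.00 − 3.43 = 10.57

pH = 10.57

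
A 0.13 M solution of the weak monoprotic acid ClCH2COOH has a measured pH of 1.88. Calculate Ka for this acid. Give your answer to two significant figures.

Ka = 1.5 × 10^-3

[H+] = 10^(-1.88) = 1.32 × 10^-2 M
At equilibrium [HA] = 0.13 − 1.32 × 10^-2 = 1.17 × 10^-1 M
Ka = [H+][A-]/[HA] = (1.32 × 10^-2)² / 1.17 × 10^-1 = 1.5 × 10^-3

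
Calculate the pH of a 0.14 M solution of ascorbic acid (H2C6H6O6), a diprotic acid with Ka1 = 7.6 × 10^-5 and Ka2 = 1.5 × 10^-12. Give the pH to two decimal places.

Since Ka1 ≫ Ka2, the first ionization dominates [H+].
Ka1 = x²/(0.14 − x) = 7.6 × 10^-5
x ≈ √(7.6 × 10^-5 × 0.14) = 3.26 × 10^-3 M
pH = −log(3.26 × 10^-3) = 2.49

pH = 2.49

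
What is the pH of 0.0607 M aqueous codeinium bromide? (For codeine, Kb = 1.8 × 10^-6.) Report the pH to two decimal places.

pH = 4.74

C18H22NO3+ is the conjugate acid of the weak base C18H21NO3.
Ka = Kw/Kb = 1.0×10^-14 / 1.8 × 10^-6 = 5.56 × 10^-9
Ka = x²/(0.0607 − x) = 5.56 × 10^-9
Neglecting x in the denominator: x = √(5.56 × 10^-9 × 0.0607) = 1.84 × 10^-5 M
Check: 0.03% ionized — well under 5%, approximation valid.
pH = −log(1.84 × 10^-5) = 4.74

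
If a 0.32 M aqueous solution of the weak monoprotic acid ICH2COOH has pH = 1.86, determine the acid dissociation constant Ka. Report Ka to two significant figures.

[H+] = 10^(-1.86) = 1.38 × 10^-2 M
At equilibrium [HA] = 0.32 − 1.38 × 10^-2 = 3.06 × 10^-1 M
Ka = [H+][A-]/[HA] = (1.38 × 10^-2)² / 3.06 × 10^-1 = 6.2 × 10^-4

Ka = 6.2 × 10^-4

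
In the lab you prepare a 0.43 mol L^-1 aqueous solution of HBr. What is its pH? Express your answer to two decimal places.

pH = 0.37

HBr is a strong acid and dissociates completely, so [H+] = 0.43 M.
pH = -log(0.43) = 0.37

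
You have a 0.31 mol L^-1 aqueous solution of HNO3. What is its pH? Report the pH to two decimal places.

pH = 0.51

HNO3 is a strong acid and dissociates completely, so [H+] = 0.31 M.
pH = -log(0.31) = 0.51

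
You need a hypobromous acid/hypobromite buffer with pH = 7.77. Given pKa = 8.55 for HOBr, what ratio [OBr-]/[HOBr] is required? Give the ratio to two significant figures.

pH = pKa + log(r) ⇒ log(r) = 7.77 − 8.55 = -0.78
r = [OBr-]/[HOBr] = 10^(-0.78) = 0.166

ratio = 0.17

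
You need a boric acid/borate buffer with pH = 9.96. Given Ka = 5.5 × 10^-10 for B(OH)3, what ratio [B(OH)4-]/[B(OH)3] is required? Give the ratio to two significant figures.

ratio = 5.0

pKa = -log(5.5 × 10^-10) = 9.260
pH = pKa + log(r) ⇒ log(r) = 9.96 − 9.260 = +0.700
r = [B(OH)4-]/[B(OH)3] = 10^(+0.700) = 5.01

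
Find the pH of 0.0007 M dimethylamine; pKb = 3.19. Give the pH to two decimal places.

pH = 10.63

(CH3)2NH + H2O ⇌ (CH3)2NH2+ + OH-
Kb = 10^(−3.19) = 6.46 × 10^-4
Kb = [OH-]²/(0.0007 − [OH-]) = 6.46 × 10^-4
The 5% rule fails; solving [OH-]² + Kb·[OH-] − Kb·C₀ = 0 exactly:
[OH-] = [−0.000646 + √(0.000646² + 1.81e-06)]/2 = 4.23 × 10^-4 M
pOH = 3.37, so pH = 14.00 − pOH = 10.63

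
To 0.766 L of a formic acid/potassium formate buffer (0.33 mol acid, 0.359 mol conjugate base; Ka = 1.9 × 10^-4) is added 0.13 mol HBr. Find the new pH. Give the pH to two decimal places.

After neutralization: n(HCOOH) = 0.46 mol, n(HCOO-) = 0.229 mol.
pKa = −log(1.9 × 10^-4) = 3.721
pH = pKa + log([A⁻]/[HA]) = 3.721 + log(0.229/0.46) = 3.721 -0.303

pH = 3.42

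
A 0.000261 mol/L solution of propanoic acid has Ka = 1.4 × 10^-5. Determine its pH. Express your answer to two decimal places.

CH3CH2COOH ⇌ CH3CH2COO- + H+
Let x = [H+] at equilibrium. Ka = x²/(0.000261 − x).
Here C₀/Ka ≈ 18.6, so the small-x approximation fails. Use the quadratic:
x = [−1.4e-05 + √(1.4e-05² + 1.46e-08)]/2 = 5.39 × 10^-5 M
pH = −log(5.39 × 10^-5) = 4.27

pH = 4.27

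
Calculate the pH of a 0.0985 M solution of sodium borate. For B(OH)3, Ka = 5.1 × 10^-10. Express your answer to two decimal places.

pH = 11.14

B(OH)4- is the conjugate base of the weak acid B(OH)3.
Kb = Kw/Ka = 1.0×10^-14 / 5.1 × 10^-10 = 1.96 × 10^-5
From the ICE table, Kb = [OH-]²/(0.0985 − [OH-]) = 1.96 × 10^-5.
Neglecting [OH-] in the denominator: [OH-] = √(1.96 × 10^-5 × 0.0985) = 1.39 × 10^-3 M
pOH = 2.86, so pH = 14.00 − pOH = 11.14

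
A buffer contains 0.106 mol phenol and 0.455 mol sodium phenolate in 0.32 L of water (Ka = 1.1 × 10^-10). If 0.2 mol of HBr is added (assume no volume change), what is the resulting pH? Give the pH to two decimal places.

Added H+ converts C6H5O- to C6H5OH: C6H5OH → 0.306 mol, C6H5O- → 0.255 mol.
pKa = −log(1.1 × 10^-10) = 9.959
Henderson–Hasselbalch with mole ratio 0.255/0.306: pH = 9.959 + (-0.079)

pH = 9.88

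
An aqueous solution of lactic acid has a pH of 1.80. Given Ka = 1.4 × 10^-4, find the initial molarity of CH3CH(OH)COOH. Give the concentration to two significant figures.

[H+] = 10^(-1.80) = 1.58 × 10^-2 M = x
Ka = x²/(C₀ − x) ⇒ C₀ = x + x²/Ka
C₀ = 1.58 × 10^-2 + (1.58 × 10^-2)²/(1.4 × 10^-4) = 1.80 M

C₀ = 1.8 M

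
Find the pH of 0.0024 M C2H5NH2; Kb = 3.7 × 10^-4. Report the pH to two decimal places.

pH = 10.89

C2H5NH2 + H2O ⇌ C2H5NH3+ + OH-
Kb = [OH-]²/(0.0024 − [OH-]) = 3.7 × 10^-4
The 5% rule fails; solving [OH-]² + Kb·[OH-] − Kb·C₀ = 0 exactly:
[OH-] = [−0.00037 + √(0.00037² + 3.55e-06)]/2 = 7.75 × 10^-4 M
pOH = −log(7.75 × 10^-4) = 3.11; pH = 14.00 − 3.11 = 10.89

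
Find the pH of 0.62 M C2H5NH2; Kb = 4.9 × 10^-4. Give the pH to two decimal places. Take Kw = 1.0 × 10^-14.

C2H5NH2 + H2O ⇌ C2H5NH3+ + OH-
Kb = [OH-]²/(0.62 − [OH-]) = 4.9 × 10^-4
Neglecting [OH-] in the denominator: [OH-] = √(4.9 × 10^-4 × 0.62) = 1.74 × 10^-2 M
Check: 2.8% ionized — well under 5%, approximation valid.
pOH = 1.76, so pH = 14.00 − pOH = 12.24

pH = 12.24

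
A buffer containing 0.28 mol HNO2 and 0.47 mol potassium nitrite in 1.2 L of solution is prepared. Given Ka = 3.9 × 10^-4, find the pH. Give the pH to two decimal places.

pH = 3.63

pKa = −log(3.9 × 10^-4) = 3.409
Henderson–Hasselbalch: pH = pKa + log([NO2-]/[HNO2]) = 3.409 + log(0.47/0.28)
pH = 3.409 + (+0.225) = 3.63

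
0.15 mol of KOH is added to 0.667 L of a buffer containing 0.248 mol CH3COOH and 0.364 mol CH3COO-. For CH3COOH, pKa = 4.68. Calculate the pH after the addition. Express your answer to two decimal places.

After neutralization: n(CH3COOH) = 0.098 mol, n(CH3COO-) = 0.514 mol.
Henderson–Hasselbalch with mole ratio 0.514/0.098: pH = 4.68 + (+0.720)

pH = 5.40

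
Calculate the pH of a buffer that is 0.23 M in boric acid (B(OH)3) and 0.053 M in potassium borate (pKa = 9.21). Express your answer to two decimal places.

pH = 8.57

Using pH = pKa + log([base]/[acid]) with [base]/[acid] = 0.053/0.23:
pH = 9.21 + (-0.637) = 8.57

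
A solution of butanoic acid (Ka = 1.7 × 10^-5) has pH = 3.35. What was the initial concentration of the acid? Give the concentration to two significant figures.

C₀ = 1.2 × 10^-2 M

[H+] = 10^(-3.35) = 4.47 × 10^-4 M = x
Ka = x²/(C₀ − x) ⇒ C₀ = x + x²/Ka
C₀ = 4.47 × 10^-4 + (4.47 × 10^-4)²/(1.7 × 10^-5) = 1.22 × 10^-2 M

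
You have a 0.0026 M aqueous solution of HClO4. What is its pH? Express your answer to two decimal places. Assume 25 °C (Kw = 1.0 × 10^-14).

pH = 2.59

HClO4 is a strong acid and dissociates completely, so [H+] = 0.0026 M.
pH = -log(0.0026) = 2.59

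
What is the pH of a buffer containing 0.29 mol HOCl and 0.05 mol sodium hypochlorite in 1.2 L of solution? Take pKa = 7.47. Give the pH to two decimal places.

Henderson–Hasselbalch: pH = pKa + log([OCl-]/[HOCl]) = 7.47 + log(0.05/0.29)
pH = 7.47 + (-0.763) = 6.71

pH = 6.71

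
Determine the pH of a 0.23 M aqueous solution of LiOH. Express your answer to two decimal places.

LiOH is a strong base; [OH-] = 0.23 M.
pOH = -log(0.23) = 0.64
pH = 14.00 - 0.64 = 13.36

pH = 13.36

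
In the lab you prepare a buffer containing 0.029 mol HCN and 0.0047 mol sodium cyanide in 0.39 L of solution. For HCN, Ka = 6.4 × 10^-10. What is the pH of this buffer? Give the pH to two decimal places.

pKa = −log(6.4 × 10^-10) = 9.194
pH = pKa + log([A⁻]/[HA]) = 9.194 + log(0.0047/0.029)
pH = 9.194 + (-0.790) = 8.40

pH = 8.40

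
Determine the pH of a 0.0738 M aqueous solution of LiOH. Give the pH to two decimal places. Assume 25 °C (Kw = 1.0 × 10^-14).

pH = 12.87

LiOH is a strong base; [OH-] = 0.0738 M.
pOH = -log(0.0738) = 1.13
pH = 14.00 - 1.13 = 12.87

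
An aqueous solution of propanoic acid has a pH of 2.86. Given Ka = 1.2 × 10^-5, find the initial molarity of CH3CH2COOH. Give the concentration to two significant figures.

[H+] = 10^(-2.86) = 1.38 × 10^-3 M = x
Ka = x²/(C₀ − x) ⇒ C₀ = x + x²/Ka
C₀ = 1.38 × 10^-3 + (1.38 × 10^-3)²/(1.2 × 10^-5) = 1.60 × 10^-1 M

C₀ = 1.6 × 10^-1 M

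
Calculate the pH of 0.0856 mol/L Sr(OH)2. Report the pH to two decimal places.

pH = 13.23

Sr(OH)2 is a strong base (each formula unit releases 2 OH-); [OH-] = 0.171 M.
pOH = -log(0.171) = 0.77
pH = 14.00 - 0.77 = 13.23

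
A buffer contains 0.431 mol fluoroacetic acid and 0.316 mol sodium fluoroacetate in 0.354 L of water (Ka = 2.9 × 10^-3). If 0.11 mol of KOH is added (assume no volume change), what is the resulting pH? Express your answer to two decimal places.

After neutralization: n(FCH2COOH) = 0.321 mol, n(FCH2COO-) = 0.426 mol.
pKa = −log(2.9 × 10^-3) = 2.538
pH = pKa + log(n_FCH2COO-/n_FCH2COOH) = 2.538 + log(0.426/0.321) = 2.538 + (+0.123)

pH = 2.66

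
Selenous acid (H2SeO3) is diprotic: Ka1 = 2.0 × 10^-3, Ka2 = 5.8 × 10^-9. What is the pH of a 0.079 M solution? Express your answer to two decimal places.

Since Ka1 ≫ Ka2, the first ionization dominates [H+].
Ka1 = x²/(0.079 − x) = 2.0 × 10^-3
Solving the quadratic: x = (−Ka1 + √(Ka1² + 4·Ka1·C₀))/2 = 1.16 × 10^-2 M
pH = −log(1.16 × 10^-2) = 1.94

pH = 1.94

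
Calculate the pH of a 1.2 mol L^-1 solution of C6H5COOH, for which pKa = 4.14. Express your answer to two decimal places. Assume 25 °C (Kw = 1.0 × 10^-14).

pH = 2.03

C6H5COOH ⇌ C6H5COO- + H+
Ka = 10^(−4.14) = 7.24 × 10^-5
From the ICE table, Ka = x²/(1.2 − x) = 7.24 × 10^-5.
Neglecting x in the denominator: x = √(7.24 × 10^-5 × 1.2) = 9.32 × 10^-3 M
(x/C₀ = 0.78% < 5%, so the approximation holds.)
pH = −log[H+] = −log(9.32 × 10^-3) = 2.03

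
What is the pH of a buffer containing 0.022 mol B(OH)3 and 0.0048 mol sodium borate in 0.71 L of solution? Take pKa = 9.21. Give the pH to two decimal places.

Henderson–Hasselbalch: pH = pKa + log([B(OH)4-]/[B(OH)3]) = 9.21 + log(0.0048/0.022)
pH = 9.21 + (-0.661) = 8.55

pH = 8.55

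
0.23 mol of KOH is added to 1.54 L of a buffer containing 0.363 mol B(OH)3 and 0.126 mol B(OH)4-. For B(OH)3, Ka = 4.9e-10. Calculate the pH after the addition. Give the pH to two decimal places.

pH = 9.74

OH- converts B(OH)3 to B(OH)4-: B(OH)3 → 0.133 mol, B(OH)4- → 0.356 mol.
pKa = −log(4.9 × 10^-10) = 9.310
Henderson–Hasselbalch with mole ratio 0.356/0.133: pH = 9.310 + (+0.428)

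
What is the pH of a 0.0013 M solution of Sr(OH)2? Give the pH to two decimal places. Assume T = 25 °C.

Sr(OH)2 is a strong base (each formula unit releases 2 OH-); [OH-] = 0.0026 M.
pOH = -log(0.0026) = 2.59
pH = 14.00 - 2.59 = 11.41

pH = 11.41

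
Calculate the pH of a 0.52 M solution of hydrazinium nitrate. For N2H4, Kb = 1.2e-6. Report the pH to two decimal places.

N2H5+ is the conjugate acid of the weak base N2H4.
Ka = Kw/Kb = 1.0×10^-14 / 1.2 × 10^-6 = 8.33 × 10^-9
From the ICE table, Ka = x²/(0.52 − x) = 8.33 × 10^-9.
Neglecting x in the denominator: x = √(8.33 × 10^-9 × 0.52) = 6.58 × 10^-5 M
(x/C₀ = 0.013% < 5%, so the approximation holds.)
pH = −log[H+] = −log(6.58 × 10^-5) = 4.18

pH = 4.18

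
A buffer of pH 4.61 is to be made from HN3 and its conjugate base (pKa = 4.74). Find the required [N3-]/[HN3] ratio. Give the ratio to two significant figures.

ratio = 0.74

pH = pKa + log(r) ⇒ log(r) = 4.61 − 4.74 = -0.13
r = [N3-]/[HN3] = 10^(-0.13) = 0.741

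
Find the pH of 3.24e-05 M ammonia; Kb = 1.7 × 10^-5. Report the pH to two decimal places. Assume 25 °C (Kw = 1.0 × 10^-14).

pH = 9.22

NH3 + H2O ⇌ NH4+ + OH-
Kb = x²/(3.24e-05 − x) = 1.7 × 10^-5
Here C₀/Kb ≈ 1.91, so the small-x approximation fails. Use the quadratic:
x = (−Kb + √(Kb² + 4·Kb·C₀))/2 = 1.65 × 10^-5 M
pOH = −log(1.65 × 10^-5) = 4.78; pH = 14.00 − 4.78 = 9.22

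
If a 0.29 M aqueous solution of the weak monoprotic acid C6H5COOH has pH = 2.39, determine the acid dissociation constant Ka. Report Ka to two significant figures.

Ka = 5.8 × 10^-5

[H+] = 10^(-2.39) = 4.07 × 10^-3 M
At equilibrium [HA] = 0.29 − 4.07 × 10^-3 = 2.86 × 10^-1 M
Ka = [H+][A-]/[HA] = (4.07 × 10^-3)² / 2.86 × 10^-1 = 5.8 × 10^-5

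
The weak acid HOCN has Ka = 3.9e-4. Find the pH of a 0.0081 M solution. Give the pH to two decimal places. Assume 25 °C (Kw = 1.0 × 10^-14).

HOCN ⇌ OCN- + H+
From the ICE table, Ka = [H+]²/(0.0081 − [H+]) = 3.9 × 10^-4.
[H+] is not negligible relative to C₀; solve [H+]² + 0.00039·[H+] − 3.16e-06 = 0.
[H+] = [−0.00039 + √(0.00039² + 1.26e-05)]/2 = 1.59 × 10^-3 M
pH = −log[H+] = −log(1.59 × 10^-3) = 2.80

pH = 2.80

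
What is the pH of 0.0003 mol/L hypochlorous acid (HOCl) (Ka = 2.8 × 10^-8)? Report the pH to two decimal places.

HOCl ⇌ OCl- + H+
From the ICE table, Ka = [H+]²/(0.0003 − [H+]) = 2.8 × 10^-8.
Since Ka ≪ C₀, [H+] ≈ √(Ka·C₀) = 2.90 × 10^-6 M.
pH = −log[H+] = −log(2.90 × 10^-6) = 5.54

pH = 5.54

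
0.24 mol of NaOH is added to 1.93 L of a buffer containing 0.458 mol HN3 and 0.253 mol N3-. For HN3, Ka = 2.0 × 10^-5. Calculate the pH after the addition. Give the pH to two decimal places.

After neutralization: n(HN3) = 0.218 mol, n(N3-) = 0.493 mol.
pKa = −log(2.0 × 10^-5) = 4.699
pH = pKa + log(n_N3-/n_HN3) = 4.699 + log(0.493/0.218) = 4.699 + (+0.354)

pH = 5.05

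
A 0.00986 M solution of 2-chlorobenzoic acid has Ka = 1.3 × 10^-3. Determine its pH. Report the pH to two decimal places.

ClC6H4COOH ⇌ ClC6H4COO- + H+
Ka = [H+]²/(0.00986 − [H+]) = 1.3 × 10^-3
[H+] is not negligible relative to C₀; solve [H+]² + 0.0013·[H+] − 1.28e-05 = 0.
[H+] = (−Ka + √(Ka² + 4·Ka·C₀))/2 = 2.99 × 10^-3 M
pH = −log(2.99 × 10^-3) = 2.52

pH = 2.52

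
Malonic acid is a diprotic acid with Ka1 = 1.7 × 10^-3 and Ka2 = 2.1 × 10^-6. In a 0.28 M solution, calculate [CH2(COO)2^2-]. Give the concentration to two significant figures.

First ionization gives [H+] ≈ [CH2(COOH)COO-] = 2.10 × 10^-2 M.
Second step: Ka2 = [H+][CH2(COO)2^2-]/[CH2(COOH)COO-] ≈ [CH2(COO)2^2-] (since [H+] ≈ [CH2(COOH)COO-]).
So [CH2(COO)2^2-] ≈ Ka2.

2.1 × 10^-6 M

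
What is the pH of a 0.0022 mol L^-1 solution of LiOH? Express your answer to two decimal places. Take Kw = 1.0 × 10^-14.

pH = 11.34

LiOH is a strong base; [OH-] = 0.0022 M.
pOH = -log(0.0022) = 2.66
pH = 14.00 - 2.66 = 11.34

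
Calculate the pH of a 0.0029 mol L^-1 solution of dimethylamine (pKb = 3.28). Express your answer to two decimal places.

(CH3)2NH + H2O ⇌ (CH3)2NH2+ + OH-
Kb = 10^(−3.28) = 5.25 × 10^-4
From the ICE table, Kb = [OH-]²/(0.0029 − [OH-]) = 5.25 × 10^-4.
The 5% rule fails; solving [OH-]² + Kb·[OH-] − Kb·C₀ = 0 exactly:
[OH-] = (−Kb + √(Kb² + 4·Kb·C₀))/2 = 9.99 × 10^-4 M
pOH = −log(9.99 × 10^-4) = 3.00; pH = 14.00 − 3.00 = 11.00

pH = 11.00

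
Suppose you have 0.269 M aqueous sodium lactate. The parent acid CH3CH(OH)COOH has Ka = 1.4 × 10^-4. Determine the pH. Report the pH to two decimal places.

CH3CH(OH)COO- is the conjugate base of the weak acid CH3CH(OH)COOH.
Kb = Kw/Ka = 1.0×10^-14 / 1.4 × 10^-4 = 7.14 × 10^-11
From the ICE table, Kb = [OH-]²/(0.269 − [OH-]) = 7.14 × 10^-11.
Neglecting [OH-] in the denominator: [OH-] = √(7.14 × 10^-11 × 0.269) = 4.38 × 10^-6 M
Check: 0.0016% ionized — well under 5%, approximation valid.
pOH = 5.36, so pH = 14.00 − pOH = 8.64

pH = 8.64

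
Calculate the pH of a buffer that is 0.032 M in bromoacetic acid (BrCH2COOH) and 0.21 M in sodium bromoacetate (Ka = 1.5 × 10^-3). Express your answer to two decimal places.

pH = 3.64

pKa = −log(1.5 × 10^-3) = 2.824
Henderson–Hasselbalch: pH = pKa + log([BrCH2COO-]/[BrCH2COOH]) = 2.824 + log(0.21/0.032)
pH = 2.824 + (+0.817) = 3.64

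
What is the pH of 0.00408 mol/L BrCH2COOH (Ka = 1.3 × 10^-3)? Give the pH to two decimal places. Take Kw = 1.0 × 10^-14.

BrCH2COOH ⇌ BrCH2COO- + H+
From the ICE table, Ka = x²/(0.00408 − x) = 1.3 × 10^-3.
Here C₀/Ka ≈ 3.14, so the small-x approximation fails. Use the quadratic:
x = (−Ka + √(Ka² + 4·Ka·C₀))/2 = 1.74 × 10^-3 M
pH = −log(1.74 × 10^-3) = 2.76

pH = 2.76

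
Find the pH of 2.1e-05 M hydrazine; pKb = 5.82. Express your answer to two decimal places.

pH = 8.69

N2H4 + H2O ⇌ N2H5+ + OH-
Kb = 10^(−5.82) = 1.51 × 10^-6
Kb = x²/(2.1e-05 − x) = 1.51 × 10^-6
Here C₀/Kb ≈ 13.9, so the small-x approximation fails. Use the quadratic:
x = (−Kb + √(Kb² + 4·Kb·C₀))/2 = 4.93 × 10^-6 M
pOH = −log(4.93 × 10^-6) = 5.31; pH = 14.00 − 5.31 = 8.69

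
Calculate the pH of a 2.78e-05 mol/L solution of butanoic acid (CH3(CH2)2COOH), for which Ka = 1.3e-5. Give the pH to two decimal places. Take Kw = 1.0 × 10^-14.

pH = 4.87

CH3(CH2)2COOH ⇌ CH3(CH2)2COO- + H+
Ka = x²/(2.78e-05 − x) = 1.3 × 10^-5
Here C₀/Ka ≈ 2.14, so the small-x approximation fails. Use the quadratic:
x = [−1.3e-05 + √(1.3e-05² + 1.45e-09)]/2 = 1.36 × 10^-5 M
pH = −log[H+] = −log(1.36 × 10^-5) = 4.87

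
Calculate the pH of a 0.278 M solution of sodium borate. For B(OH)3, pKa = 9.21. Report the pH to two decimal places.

pH = 11.33

B(OH)4- is the conjugate base of the weak acid B(OH)3.
Ka = 10^(−9.21) = 6.17 × 10^-10
Kb = Kw/Ka = 1.0×10^-14 / 6.17 × 10^-10 = 1.62 × 10^-5
Let x = [OH-] at equilibrium. Kb = x²/(0.278 − x).
Since Kb ≪ C₀, x ≈ √(Kb·C₀) = 2.12 × 10^-3 M.
pOH = 2.67, so pH = 14.00 − pOH = 11.33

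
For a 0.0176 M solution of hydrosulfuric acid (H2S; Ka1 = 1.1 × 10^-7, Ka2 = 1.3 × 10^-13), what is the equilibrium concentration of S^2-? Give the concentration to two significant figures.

First ionization gives [H+] ≈ [HS-] = 4.40 × 10^-5 M.
Second step: Ka2 = [H+][S^2-]/[HS-] ≈ [S^2-] (since [H+] ≈ [HS-]).
So [S^2-] ≈ Ka2.

1.3 × 10^-13 M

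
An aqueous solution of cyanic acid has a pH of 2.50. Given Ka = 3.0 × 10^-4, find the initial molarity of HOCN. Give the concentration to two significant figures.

C₀ = 3.6 × 10^-2 M

[H+] = 10^(-2.50) = 3.16 × 10^-3 M = x
Ka = x²/(C₀ − x) ⇒ C₀ = x + x²/Ka
C₀ = 3.16 × 10^-3 + (3.16 × 10^-3)²/(3.0 × 10^-4) = 3.64 × 10^-2 M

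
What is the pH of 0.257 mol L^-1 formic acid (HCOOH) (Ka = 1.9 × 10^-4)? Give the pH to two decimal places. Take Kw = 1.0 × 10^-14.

HCOOH ⇌ HCOO- + H+
From the ICE table, Ka = [H+]²/(0.257 − [H+]) = 1.9 × 10^-4.
Since Ka ≪ C₀, [H+] ≈ √(Ka·C₀) = 6.99 × 10^-3 M.
pH = −log[H+] = −log(6.99 × 10^-3) = 2.16

pH = 2.16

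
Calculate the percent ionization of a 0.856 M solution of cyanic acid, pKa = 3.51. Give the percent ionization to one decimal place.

1.9%

HOCN ⇌ OCN- + H+; let x = [H+] at equilibrium.
Ka = 10^(−3.51) = 3.09 × 10^-4
x ≈ √(Ka·C₀) = √(3.09 × 10^-4 × 0.856) = 1.63 × 10^-2 M
% ionization = x/C₀ × 100% = 1.63 × 10^-2/0.856 × 100% = 1.9%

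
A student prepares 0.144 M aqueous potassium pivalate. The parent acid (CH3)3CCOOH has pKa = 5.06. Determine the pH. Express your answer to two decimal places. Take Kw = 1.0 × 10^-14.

pH = 9.11

(CH3)3CCOO- is the conjugate base of the weak acid (CH3)3CCOOH.
Ka = 10^(−5.06) = 8.71 × 10^-6
Kb = Kw/Ka = 1.0×10^-14 / 8.71 × 10^-6 = 1.15 × 10^-9
Kb = x²/(0.144 − x) = 1.15 × 10^-9
Since Kb ≪ C₀, x ≈ √(Kb·C₀) = 1.29 × 10^-5 M.
(x/C₀ = 0.0089% < 5%, so the approximation holds.)
pOH = −log(1.29 × 10^-5) = 4.89; pH = 14.00 − 4.89 = 9.11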